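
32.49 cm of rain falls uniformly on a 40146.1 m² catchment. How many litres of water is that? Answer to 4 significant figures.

13040000 litres

Depth: 32.49 cm × 10 = 324.9 mm.
1 mm over 1 m² is 1 L, so volume = 324.9 × 40146.1 = 13043468 L ≈ 13040000 L.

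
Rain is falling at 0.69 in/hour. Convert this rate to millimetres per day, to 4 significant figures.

0.69 in/hour × 25.4 mm/in × 24 hour/day = 420.6 mm/day.

420.6 mm/day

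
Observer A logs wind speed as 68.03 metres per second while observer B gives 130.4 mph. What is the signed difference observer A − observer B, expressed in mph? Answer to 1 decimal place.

observer A: 68.03 m/s = 152.179 mph.
Difference: 152.179 − 130.400 = 21.8 mph.

21.8 mph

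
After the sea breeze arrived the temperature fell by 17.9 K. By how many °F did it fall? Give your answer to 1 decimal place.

32.2 °F

Converting a difference, only the 9/5 scale factor applies: Δ°F = 17.9 × 1.8 = 32.2 °F.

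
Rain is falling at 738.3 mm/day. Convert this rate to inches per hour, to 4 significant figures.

738.3 mm/day × 0.0393701 in/mm × 0.0416667 day/hour = 1.211 in/hour.

1.211 in/hour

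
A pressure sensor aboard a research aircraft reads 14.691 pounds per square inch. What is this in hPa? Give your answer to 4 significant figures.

1013 hPa

1 psi = 68.9476 hPa, so 14.691 × 68.9476 = 1013 hPa.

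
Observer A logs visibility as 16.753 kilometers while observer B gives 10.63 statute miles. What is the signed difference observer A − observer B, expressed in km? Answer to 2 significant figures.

-0.35 km

observer B: 10.63 SM = 17.1073 km.
Difference: 16.7530 − 17.1073 = -0.35 km.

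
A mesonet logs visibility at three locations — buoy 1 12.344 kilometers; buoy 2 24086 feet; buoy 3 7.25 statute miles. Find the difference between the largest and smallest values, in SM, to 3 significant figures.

buoy 1: 12.344 km = 7.6702 SM.
buoy 2: 24086 ft = 4.5617 SM.
Spread: 7.6702 − 4.5617 = 3.11 SM.

3.11 SM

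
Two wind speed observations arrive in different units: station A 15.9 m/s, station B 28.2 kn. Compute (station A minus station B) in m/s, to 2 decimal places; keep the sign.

station B: 28.2 kt = 14.5073 m/s.
Difference: 15.9000 − 14.5073 = 1.39 m/s.

1.39 m/s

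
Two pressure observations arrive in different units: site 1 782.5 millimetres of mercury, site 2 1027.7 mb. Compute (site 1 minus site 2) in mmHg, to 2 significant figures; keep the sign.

12 mmHg

site 2: 1027.7 mb = 770.84 mmHg.
Difference: 782.50 − 770.84 = 12 mmHg.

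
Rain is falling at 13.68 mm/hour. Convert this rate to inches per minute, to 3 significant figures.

13.68 mm/hour × 0.0393701 in/mm × 0.0166667 hour/minute = 0.00898 in/minute.

0.00898 in/minute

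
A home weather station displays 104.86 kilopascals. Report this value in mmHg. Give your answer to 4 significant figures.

1 kPa = 7.50062 mmHg, so 104.86 × 7.50062 = 786.5 mmHg.

786.5 mmHg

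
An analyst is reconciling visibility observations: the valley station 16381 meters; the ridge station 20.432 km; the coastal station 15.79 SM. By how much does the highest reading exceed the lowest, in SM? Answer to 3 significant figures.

5.61 SM

the valley station: 16381 m = 10.1787 SM.
the ridge station: 20.432 km = 12.6959 SM.
Spread: 15.7900 − 10.1787 = 5.61 SM.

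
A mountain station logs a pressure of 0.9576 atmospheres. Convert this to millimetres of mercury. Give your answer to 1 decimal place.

1 atm = 760 mmHg, so 0.9576 × 760 = 727.8 mmHg.

727.8 mmHg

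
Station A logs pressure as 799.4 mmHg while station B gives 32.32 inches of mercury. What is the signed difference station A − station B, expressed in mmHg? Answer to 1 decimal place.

station B: 32.32 inHg = 820.928 mmHg.
Difference: 799.400 − 820.928 = -21.5 mmHg.

-21.5 mmHg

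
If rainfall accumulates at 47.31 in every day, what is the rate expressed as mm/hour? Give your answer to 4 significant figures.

50.07 mm/hour

47.31 in/day × 25.4 mm/in × 0.0416667 day/hour = 50.07 mm/hour.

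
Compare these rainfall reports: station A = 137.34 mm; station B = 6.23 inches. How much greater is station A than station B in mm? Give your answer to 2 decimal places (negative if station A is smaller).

-20.90 mm

station B: 6.23 in = 158.2420 mm.
Difference: 137.3400 − 158.2420 = -20.90 mm.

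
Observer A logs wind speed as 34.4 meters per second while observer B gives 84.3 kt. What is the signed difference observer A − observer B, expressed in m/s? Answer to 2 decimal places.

observer B: 84.3 kt = 43.3677 m/s.
Difference: 34.4000 − 43.3677 = -8.97 m/s.

-8.97 m/s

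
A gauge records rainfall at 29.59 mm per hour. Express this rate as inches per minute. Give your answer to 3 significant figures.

29.59 mm/hour × 0.0393701 in/mm × 0.0166667 hour/minute = 0.0194 in/minute.

0.0194 in/minute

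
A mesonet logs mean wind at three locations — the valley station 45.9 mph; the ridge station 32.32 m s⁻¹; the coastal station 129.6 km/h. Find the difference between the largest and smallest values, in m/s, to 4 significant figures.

the valley station: 45.9 mph = 20.5191 m/s.
the coastal station: 129.6 km/h = 36.0000 m/s.
Spread: 36.0000 − 20.5191 = 15.48 m/s.

15.48 m/s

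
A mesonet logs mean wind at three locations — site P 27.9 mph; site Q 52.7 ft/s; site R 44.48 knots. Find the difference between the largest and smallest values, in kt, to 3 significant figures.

20.2 kt

site P: 27.9 mph = 24.244 kt.
site Q: 52.7 ft/s = 31.224 kt.
Spread: 44.480 − 24.244 = 20.2 kt.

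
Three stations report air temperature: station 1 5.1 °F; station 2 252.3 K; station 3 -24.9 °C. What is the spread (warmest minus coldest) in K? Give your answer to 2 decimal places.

9.96 K

station 1: 5.1 °F = -14.944 °C.
station 2: 252.3 K = -20.850 °C.
Spread: (-14.944) − (-24.900) = 9.956 °C.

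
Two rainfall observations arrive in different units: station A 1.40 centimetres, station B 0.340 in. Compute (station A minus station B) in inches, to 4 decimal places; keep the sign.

station A: 1.40 cm = 0.551181 in.
Difference: 0.551181 − 0.340000 = 0.2112 in.

0.2112 in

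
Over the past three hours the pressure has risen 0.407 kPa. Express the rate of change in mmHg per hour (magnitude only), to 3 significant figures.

1.02 mmHg per hour

0.407 kPa / 3 h × 7.50062 mmHg/kPa = 1.02 mmHg/h.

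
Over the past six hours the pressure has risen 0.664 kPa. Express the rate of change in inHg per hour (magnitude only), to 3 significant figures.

0.664 kPa / 6 h × 0.2953 inHg/kPa = 0.0327 inHg/h.

0.0327 inHg per hour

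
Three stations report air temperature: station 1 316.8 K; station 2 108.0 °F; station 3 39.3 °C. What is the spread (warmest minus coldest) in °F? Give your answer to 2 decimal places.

station 1: 316.8 K = 43.650 °C.
station 2: 108.0 °F = 42.222 °C.
Spread: 43.650 − 39.300 = 4.350 °C = 7.83 °F.

7.83 °F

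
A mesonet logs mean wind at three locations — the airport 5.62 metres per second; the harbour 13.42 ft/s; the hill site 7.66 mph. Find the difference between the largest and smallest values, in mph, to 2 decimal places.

4.91 mph

the airport: 5.62 m/s = 12.5716 mph.
the harbour: 13.42 ft/s = 9.1500 mph.
Spread: 12.5716 − 7.6600 = 4.91 mph.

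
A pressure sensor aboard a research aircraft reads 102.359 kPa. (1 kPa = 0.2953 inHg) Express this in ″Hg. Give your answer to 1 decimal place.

30.2 inHg

1 kPa = 0.2953 inHg, so 102.359 × 0.2953 = 30.2 inHg.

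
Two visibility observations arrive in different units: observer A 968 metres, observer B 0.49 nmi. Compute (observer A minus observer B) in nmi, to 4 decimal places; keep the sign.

observer A: 968 m = 0.522678 nmi.
Difference: 0.522678 − 0.490000 = 0.0327 nmi.

0.0327 nmi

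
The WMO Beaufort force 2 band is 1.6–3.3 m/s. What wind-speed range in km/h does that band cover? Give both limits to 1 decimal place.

1.6–3.3 m/s × 3.6 = 5.8–11.9 km/h.

5.8 to 11.9 km/h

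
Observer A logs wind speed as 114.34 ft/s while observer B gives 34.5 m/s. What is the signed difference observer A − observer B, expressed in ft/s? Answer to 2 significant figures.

observer B: 34.5 m/s = 113.189 ft/s.
Difference: 114.340 − 113.189 = 1.2 ft/s.

1.2 ft/s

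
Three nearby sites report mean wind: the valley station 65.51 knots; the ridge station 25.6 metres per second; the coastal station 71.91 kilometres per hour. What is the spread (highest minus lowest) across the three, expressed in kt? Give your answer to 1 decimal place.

26.7 kt

the ridge station: 25.6 m/s = 49.762 kt.
the coastal station: 71.91 km/h = 38.828 kt.
Spread: 65.510 − 38.828 = 26.7 kt.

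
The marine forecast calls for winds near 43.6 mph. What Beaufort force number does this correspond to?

Beaufort force 8

43.6 mph = 19.5 m/s, which is Beaufort 8 (gale, 17.2–20.7 m/s).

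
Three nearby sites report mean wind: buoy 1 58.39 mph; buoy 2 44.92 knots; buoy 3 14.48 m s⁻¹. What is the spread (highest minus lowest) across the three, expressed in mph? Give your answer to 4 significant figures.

26.00 mph

buoy 2: 44.92 kt = 51.6930 mph.
buoy 3: 14.48 m/s = 32.3908 mph.
Spread: 58.3900 − 32.3908 = 26.00 mph.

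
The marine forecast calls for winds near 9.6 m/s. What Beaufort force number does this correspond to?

9.6 m/s lies in the Beaufort 5 band (fresh breeze, 8.0–10.7 m/s).

Beaufort force 5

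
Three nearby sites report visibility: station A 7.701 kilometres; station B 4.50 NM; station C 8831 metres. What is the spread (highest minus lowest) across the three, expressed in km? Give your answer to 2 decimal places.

1.13 km

station B: 4.50 nmi = 8.3340 km.
station C: 8831 m = 8.8310 km.
Spread: 8.8310 − 7.7010 = 1.13 km.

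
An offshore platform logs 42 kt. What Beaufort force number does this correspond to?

42 kt lies in the Beaufort 9 band (strong gale, 41–47 kt).

Beaufort force 9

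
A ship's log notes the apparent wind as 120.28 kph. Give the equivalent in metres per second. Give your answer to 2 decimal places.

1 km/h = 0.277778 m/s, so 120.28 × 0.277778 = 33.41 m/s.

33.41 m/s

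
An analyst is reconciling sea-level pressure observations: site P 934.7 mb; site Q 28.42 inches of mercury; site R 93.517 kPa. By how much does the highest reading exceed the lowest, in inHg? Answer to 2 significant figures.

0.82 inHg

site P: 934.7 mb = 27.6017 inHg.
site R: 93.517 kPa = 27.6156 inHg.
Spread: 28.4200 − 27.6017 = 0.82 inHg.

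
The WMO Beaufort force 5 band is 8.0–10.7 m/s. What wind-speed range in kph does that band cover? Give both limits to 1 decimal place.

8.0–10.7 m/s × 3.6 = 28.8–38.5 km/h.

28.8 to 38.5 km/h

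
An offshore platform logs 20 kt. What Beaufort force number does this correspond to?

20 kt lies in the Beaufort 5 band (fresh breeze, 17–21 kt).

Beaufort force 5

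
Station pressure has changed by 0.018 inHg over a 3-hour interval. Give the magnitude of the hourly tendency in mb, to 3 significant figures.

0.203 mb per hour

0.018 inHg / 3 h × 33.8639 mb/inHg = 0.203 mb/h.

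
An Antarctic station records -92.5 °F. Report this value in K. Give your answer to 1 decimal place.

First to °C: -69.17 °C.
Then to K: 204.0 K.

204.0 K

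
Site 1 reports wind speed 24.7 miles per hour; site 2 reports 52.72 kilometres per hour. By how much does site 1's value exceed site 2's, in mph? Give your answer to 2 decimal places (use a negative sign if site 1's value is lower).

site 2: 52.72 km/h = 32.7587 mph.
Difference: 24.7000 − 32.7587 = -8.06 mph.

-8.06 mph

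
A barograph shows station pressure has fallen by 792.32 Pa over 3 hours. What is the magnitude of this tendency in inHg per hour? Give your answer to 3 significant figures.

0.0780 inHg per hour

792.32 Pa / 3 h × 0.0002953 inHg/Pa = 0.0780 inHg/h.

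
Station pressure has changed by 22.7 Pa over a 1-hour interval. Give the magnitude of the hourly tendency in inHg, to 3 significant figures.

0.00670 inHg per hour

22.7 Pa / 1 h × 0.0002953 inHg/Pa = 0.00670 inHg/h.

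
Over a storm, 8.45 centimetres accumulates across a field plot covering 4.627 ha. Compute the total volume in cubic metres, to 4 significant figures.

3910 cubic metres

Depth: 8.45 cm × 10 = 84.5 mm.
Area: 4.627 ha = 46270 m².
1 mm over 1 m² is 1 L, so volume = 84.5 × 46270 = 3909815 L = 3910 m³.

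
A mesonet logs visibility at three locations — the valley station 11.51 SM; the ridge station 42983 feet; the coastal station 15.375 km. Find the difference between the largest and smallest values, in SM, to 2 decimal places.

the ridge station: 42983 ft = 8.1407 SM.
the coastal station: 15.375 km = 9.5536 SM.
Spread: 11.5100 − 8.1407 = 3.37 SM.

3.37 SM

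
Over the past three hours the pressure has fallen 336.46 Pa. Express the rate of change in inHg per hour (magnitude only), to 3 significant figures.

0.0331 inHg per hour

336.46 Pa / 3 h × 0.0002953 inHg/Pa = 0.0331 inHg/h.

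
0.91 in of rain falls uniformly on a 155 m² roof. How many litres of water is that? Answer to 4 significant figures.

3583 litres

Depth: 0.91 in × 25.4 = 23.114 mm.
1 mm over 1 m² is 1 L, so volume = 23.114 × 155 = 3582.67 L ≈ 3583 L.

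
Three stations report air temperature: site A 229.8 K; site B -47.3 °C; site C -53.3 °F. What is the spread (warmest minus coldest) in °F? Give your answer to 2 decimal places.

7.27 °F

site A: 229.8 K = -43.350 °C.
site C: -53.3 °F = -47.389 °C.
Spread: (-43.350) − (-47.389) = 4.039 °C = 7.27 °F.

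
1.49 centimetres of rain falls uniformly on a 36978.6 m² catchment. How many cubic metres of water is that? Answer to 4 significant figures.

Depth: 1.49 cm × 10 = 14.9 mm.
1 mm over 1 m² is 1 L, so volume = 14.9 × 36978.6 = 550981.14 L = 551.0 m³.

551.0 cubic metres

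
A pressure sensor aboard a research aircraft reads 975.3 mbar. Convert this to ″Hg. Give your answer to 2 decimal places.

28.80 inHg

1 mb = 0.02953 inHg, so 975.3 × 0.02953 = 28.80 inHg.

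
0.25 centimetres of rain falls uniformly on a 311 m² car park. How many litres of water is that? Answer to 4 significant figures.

Depth: 0.25 cm × 10 = 2.5 mm.
1 mm over 1 m² is 1 L, so volume = 2.5 × 311 = 777.5 L.

777.5 litres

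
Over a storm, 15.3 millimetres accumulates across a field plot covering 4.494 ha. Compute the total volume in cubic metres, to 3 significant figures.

688 cubic metres

Area: 4.494 ha = 44940 m².
1 mm over 1 m² is 1 L, so volume = 15.3 × 44940 = 687582 L = 688 m³.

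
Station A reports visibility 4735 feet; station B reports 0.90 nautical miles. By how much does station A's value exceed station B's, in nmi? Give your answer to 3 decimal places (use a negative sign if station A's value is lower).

station A: 4735 ft = 0.77928 nmi.
Difference: 0.77928 − 0.90000 = -0.121 nmi.

-0.121 nmi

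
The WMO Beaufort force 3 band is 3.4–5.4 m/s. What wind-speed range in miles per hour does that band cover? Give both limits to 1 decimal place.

3.4–5.4 m/s × 2.237 = 7.6–12.1 mph.

7.6 to 12.1 mph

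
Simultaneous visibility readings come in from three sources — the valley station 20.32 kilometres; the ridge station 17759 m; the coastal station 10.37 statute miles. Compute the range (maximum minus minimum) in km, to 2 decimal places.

3.63 km

the ridge station: 17759 m = 17.7590 km.
the coastal station: 10.37 SM = 16.6889 km.
Spread: 20.3200 − 16.6889 = 3.63 km.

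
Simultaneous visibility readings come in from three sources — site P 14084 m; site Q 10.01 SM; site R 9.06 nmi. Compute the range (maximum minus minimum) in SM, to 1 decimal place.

1.7 SM

site P: 14084 m = 8.751 SM.
site R: 9.06 nmi = 10.426 SM.
Spread: 10.426 − 8.751 = 1.7 SM.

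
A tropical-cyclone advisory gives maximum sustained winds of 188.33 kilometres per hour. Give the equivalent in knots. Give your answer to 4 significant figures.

1 km/h = 0.539957 kt, so 188.33 × 0.539957 = 101.7 kt.

101.7 kt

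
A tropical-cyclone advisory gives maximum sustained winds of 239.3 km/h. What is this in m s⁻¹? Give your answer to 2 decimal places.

1 km/h = 0.277778 m/s, so 239.3 × 0.277778 = 66.47 m/s.

66.47 m/s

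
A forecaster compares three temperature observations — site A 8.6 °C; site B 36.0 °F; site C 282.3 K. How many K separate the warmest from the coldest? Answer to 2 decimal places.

site B: 36.0 °F = 2.222 °C.
site C: 282.3 K = 9.150 °C.
Spread: 9.150 − 2.222 = 6.928 °C.

6.93 K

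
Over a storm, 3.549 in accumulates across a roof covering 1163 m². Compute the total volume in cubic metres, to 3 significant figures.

105 cubic metres

Depth: 3.549 in × 25.4 = 90.1446 mm.
1 mm over 1 m² is 1 L, so volume = 90.1446 × 1163 = 104838.17 L = 105 m³.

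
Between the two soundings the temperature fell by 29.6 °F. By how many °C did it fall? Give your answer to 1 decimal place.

For a temperature change the 32° offset cancels: Δ°C = 29.6 × 0.5556 = 16.4 °C.

16.4 °C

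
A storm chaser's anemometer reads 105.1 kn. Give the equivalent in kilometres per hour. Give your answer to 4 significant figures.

1 kt = 1.852 km/h, so 105.1 × 1.852 = 194.6 km/h.

194.6 km/h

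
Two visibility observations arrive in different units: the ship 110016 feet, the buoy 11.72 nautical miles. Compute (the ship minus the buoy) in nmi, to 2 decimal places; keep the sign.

the ship: 110016 ft = 18.1063 nmi.
Difference: 18.1063 − 11.7200 = 6.39 nmi.

6.39 nmi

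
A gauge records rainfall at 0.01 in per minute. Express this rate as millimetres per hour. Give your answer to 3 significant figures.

15.2 mm/hour

0.01 in/minute × 25.4 mm/in × 60 minute/hour = 15.2 mm/hour.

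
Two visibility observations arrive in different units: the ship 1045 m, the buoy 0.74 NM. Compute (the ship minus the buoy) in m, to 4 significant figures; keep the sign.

the buoy: 0.74 nmi = 1370.480 m.
Difference: 1045.000 − 1370.480 = -325.5 m.

-325.5 m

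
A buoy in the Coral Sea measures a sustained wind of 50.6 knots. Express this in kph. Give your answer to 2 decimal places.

93.71 km/h

1 kt = 1.852 km/h, so 50.6 × 1.852 = 93.71 km/h.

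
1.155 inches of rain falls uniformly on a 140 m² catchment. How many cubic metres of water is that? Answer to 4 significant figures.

4.107 cubic metres

Depth: 1.155 in × 25.4 = 29.337 mm.
1 mm over 1 m² is 1 L, so volume = 29.337 × 140 = 4107.18 L = 4.107 m³.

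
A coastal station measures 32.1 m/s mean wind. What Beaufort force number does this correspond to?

32.1 m/s lies in the Beaufort 11 band (violent storm, 28.5–32.6 m/s).

Beaufort force 11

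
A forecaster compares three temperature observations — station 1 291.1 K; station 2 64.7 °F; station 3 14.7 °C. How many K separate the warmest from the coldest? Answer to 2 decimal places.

station 1: 291.1 K = 17.950 °C.
station 2: 64.7 °F = 18.167 °C.
Spread: 18.167 − 14.700 = 3.467 °C.

3.47 K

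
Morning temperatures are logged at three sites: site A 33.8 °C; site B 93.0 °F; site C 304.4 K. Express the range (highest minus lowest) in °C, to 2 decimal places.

2.64 °C

site B: 93.0 °F = 33.889 °C.
site C: 304.4 K = 31.250 °C.
Spread: 33.889 − 31.250 = 2.639 °C.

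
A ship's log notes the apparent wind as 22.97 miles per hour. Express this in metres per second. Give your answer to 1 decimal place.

1 mph = 0.44704 m/s, so 22.97 × 0.44704 = 10.3 m/s.

10.3 m/s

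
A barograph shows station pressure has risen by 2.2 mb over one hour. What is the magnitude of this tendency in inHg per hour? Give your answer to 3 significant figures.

2.2 mb / 1 h × 0.02953 inHg/mb = 0.0650 inHg/h.

0.0650 inHg per hour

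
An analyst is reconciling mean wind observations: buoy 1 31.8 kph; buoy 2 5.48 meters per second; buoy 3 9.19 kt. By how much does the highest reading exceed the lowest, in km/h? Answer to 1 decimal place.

buoy 2: 5.48 m/s = 19.728 km/h.
buoy 3: 9.19 kt = 17.020 km/h.
Spread: 31.800 − 17.020 = 14.8 km/h.

14.8 km/h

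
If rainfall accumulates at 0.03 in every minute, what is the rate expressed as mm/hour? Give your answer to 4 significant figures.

45.72 mm/hour

0.03 in/minute × 25.4 mm/in × 60 minute/hour = 45.72 mm/hour.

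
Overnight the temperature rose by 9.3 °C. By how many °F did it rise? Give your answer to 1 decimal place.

For a temperature change the 32° offset cancels: Δ°F = 9.3 × 1.8 = 16.7 °F.

16.7 °F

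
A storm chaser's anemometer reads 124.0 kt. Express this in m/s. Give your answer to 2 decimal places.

63.79 m/s

1 kt = 0.514444 m/s, so 124.0 × 0.514444 = 63.79 m/s.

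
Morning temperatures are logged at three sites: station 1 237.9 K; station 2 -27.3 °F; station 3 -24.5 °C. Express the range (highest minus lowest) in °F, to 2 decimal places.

19.35 °F

station 1: 237.9 K = -35.250 °C.
station 2: -27.3 °F = -32.944 °C.
Spread: (-24.500) − (-35.250) = 10.750 °C = 19.35 °F.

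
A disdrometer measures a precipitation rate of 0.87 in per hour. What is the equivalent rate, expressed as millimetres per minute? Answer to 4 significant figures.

0.87 in/hour × 25.4 mm/in × 0.0166667 hour/minute = 0.3683 mm/minute.

0.3683 mm/minute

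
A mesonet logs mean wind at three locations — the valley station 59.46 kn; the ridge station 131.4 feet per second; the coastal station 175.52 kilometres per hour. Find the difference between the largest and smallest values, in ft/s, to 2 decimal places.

the valley station: 59.46 kt = 100.3572 ft/s.
the coastal station: 175.52 km/h = 159.9592 ft/s.
Spread: 159.9592 − 100.3572 = 59.60 ft/s.

59.60 ft/s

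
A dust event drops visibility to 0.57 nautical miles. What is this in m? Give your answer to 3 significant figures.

1 nmi = 1852 m, so 0.57 × 1852 = 1060 m.

1060 m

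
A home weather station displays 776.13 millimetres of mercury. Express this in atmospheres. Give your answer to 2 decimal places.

1 mmHg = 0.00131579 atm, so 776.13 × 0.00131579 = 1.02 atm.

1.02 atm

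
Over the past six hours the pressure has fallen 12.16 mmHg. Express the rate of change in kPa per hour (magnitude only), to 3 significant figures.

12.16 mmHg / 6 h × 0.133322 kPa/mmHg = 0.270 kPa/h.

0.270 kPa per hour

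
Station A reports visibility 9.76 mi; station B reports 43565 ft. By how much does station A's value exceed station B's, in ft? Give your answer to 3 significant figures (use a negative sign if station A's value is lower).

station A: 9.76 SM = 51532.80 ft.
Difference: 51532.80 − 43565.00 = 7970 ft.

7970 ft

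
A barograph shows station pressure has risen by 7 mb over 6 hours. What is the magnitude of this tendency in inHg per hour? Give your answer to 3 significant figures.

0.0345 inHg per hour

7 mb / 6 h × 0.02953 inHg/mb = 0.0345 inHg/h.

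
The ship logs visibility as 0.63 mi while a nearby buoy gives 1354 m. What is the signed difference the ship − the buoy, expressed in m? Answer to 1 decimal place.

-340.1 m

the ship: 0.63 SM = 1013.887 m.
Difference: 1013.887 − 1354.000 = -340.1 m.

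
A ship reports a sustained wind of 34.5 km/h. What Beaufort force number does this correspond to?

34.5 km/h = 9.6 m/s, which is Beaufort 5 (fresh breeze, 8.0–10.7 m/s).

Beaufort force 5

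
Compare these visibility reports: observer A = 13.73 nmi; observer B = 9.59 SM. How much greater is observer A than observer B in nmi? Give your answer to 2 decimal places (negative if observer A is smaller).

observer B: 9.59 SM = 8.3335 nmi.
Difference: 13.7300 − 8.3335 = 5.40 nmi.

5.40 nmi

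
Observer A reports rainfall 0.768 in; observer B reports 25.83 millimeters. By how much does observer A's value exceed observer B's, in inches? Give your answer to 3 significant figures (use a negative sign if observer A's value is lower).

observer B: 25.83 mm = 1.01693 in.
Difference: 0.76800 − 1.01693 = -0.249 in.

-0.249 in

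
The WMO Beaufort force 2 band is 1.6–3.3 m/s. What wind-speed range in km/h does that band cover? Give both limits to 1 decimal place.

1.6–3.3 m/s × 3.6 = 5.8–11.9 km/h.

5.8 to 11.9 km/h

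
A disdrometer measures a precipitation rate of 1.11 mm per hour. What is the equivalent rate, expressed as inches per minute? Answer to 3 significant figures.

1.11 mm/hour × 0.0393701 in/mm × 0.0166667 hour/minute = 0.000728 in/minute.

0.000728 in/minute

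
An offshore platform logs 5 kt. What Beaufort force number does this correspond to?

Beaufort force 2

5 kt lies in the Beaufort 2 band (light breeze, 4–6 kt).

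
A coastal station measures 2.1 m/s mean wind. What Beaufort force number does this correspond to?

Beaufort force 2

2.1 m/s lies in the Beaufort 2 band (light breeze, 1.6–3.3 m/s).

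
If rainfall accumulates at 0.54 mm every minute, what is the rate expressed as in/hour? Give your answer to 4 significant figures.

0.54 mm/minute × 0.0393701 in/mm × 60 minute/hour = 1.276 in/hour.

1.276 in/hour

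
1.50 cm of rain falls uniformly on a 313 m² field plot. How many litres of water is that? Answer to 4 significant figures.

Depth: 1.50 cm × 10 = 15 mm.
1 mm over 1 m² is 1 L, so volume = 15 × 313 = 4695 L.

4695 litres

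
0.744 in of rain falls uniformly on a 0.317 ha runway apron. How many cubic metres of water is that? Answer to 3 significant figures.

Depth: 0.744 in × 25.4 = 18.8976 mm.
Area: 0.317 ha = 3170 m².
1 mm over 1 m² is 1 L, so volume = 18.8976 × 3170 = 59905.392 L = 59.9 m³.

59.9 cubic metres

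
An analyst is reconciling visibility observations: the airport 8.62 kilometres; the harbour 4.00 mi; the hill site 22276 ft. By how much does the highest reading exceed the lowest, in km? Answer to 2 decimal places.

2.18 km

the harbour: 4.00 SM = 6.4374 km.
the hill site: 22276 ft = 6.7897 km.
Spread: 8.6200 − 6.4374 = 2.18 km.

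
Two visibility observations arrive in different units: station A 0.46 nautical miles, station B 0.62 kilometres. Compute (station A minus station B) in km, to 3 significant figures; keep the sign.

0.232 km

station A: 0.46 nmi = 0.85192 km.
Difference: 0.85192 − 0.62000 = 0.232 km.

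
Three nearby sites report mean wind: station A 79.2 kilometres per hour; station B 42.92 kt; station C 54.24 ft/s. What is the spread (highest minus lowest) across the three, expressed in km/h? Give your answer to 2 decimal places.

station B: 42.92 kt = 79.4878 km/h.
station C: 54.24 ft/s = 59.5165 km/h.
Spread: 79.4878 − 59.5165 = 19.97 km/h.

19.97 km/h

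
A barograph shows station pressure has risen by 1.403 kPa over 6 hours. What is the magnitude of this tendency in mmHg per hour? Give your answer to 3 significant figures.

1.75 mmHg per hour

1.403 kPa / 6 h × 7.50062 mmHg/kPa = 1.75 mmHg/h.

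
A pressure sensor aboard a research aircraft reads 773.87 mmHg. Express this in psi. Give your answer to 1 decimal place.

1 mmHg = 0.0193368 psi, so 773.87 × 0.0193368 = 15.0 psi.

15.0 psi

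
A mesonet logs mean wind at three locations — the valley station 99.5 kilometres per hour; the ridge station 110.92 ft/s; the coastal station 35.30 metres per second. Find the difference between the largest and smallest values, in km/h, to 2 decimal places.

27.58 km/h

the ridge station: 110.92 ft/s = 121.7103 km/h.
the coastal station: 35.30 m/s = 127.0800 km/h.
Spread: 127.0800 − 99.5000 = 27.58 km/h.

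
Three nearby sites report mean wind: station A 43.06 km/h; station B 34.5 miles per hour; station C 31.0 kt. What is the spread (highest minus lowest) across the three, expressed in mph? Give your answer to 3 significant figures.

station A: 43.06 km/h = 26.7562 mph.
station C: 31.0 kt = 35.6742 mph.
Spread: 35.6742 − 26.7562 = 8.92 mph.

8.92 mph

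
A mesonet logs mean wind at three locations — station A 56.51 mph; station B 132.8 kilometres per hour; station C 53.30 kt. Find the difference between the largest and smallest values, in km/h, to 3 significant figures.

41.9 km/h

station A: 56.51 mph = 90.944 km/h.
station C: 53.30 kt = 98.712 km/h.
Spread: 132.800 − 90.944 = 41.9 km/h.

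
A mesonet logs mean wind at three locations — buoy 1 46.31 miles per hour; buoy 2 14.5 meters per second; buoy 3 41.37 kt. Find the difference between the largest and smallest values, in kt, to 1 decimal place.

buoy 1: 46.31 mph = 40.242 kt.
buoy 2: 14.5 m/s = 28.186 kt.
Spread: 41.370 − 28.186 = 13.2 kt.

13.2 kt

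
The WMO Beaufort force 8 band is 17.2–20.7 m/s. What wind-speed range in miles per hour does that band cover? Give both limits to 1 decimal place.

17.2–20.7 m/s × 2.237 = 38.5–46.3 mph.

38.5 to 46.3 mph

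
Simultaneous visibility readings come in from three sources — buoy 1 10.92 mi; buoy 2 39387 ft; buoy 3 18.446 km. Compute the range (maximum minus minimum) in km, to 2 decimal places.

6.44 km

buoy 1: 10.92 SM = 17.5740 km.
buoy 2: 39387 ft = 12.0052 km.
Spread: 18.4460 − 12.0052 = 6.44 km.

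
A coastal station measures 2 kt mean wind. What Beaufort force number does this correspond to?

2 kt lies in the Beaufort 1 band (light air, 1–3 kt).

Beaufort force 1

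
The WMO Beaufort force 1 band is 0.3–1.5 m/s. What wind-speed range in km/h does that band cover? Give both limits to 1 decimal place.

1.1 to 5.4 km/h

0.3–1.5 m/s × 3.6 = 1.1–5.4 km/h.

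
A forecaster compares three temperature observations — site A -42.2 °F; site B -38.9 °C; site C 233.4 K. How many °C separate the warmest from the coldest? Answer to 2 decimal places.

2.32 °C

site A: -42.2 °F = -41.222 °C.
site C: 233.4 K = -39.750 °C.
Spread: (-38.900) − (-41.222) = 2.322 °C.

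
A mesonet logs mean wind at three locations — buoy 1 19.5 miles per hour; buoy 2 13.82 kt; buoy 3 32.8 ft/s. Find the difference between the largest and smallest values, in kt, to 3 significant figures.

buoy 1: 19.5 mph = 16.9450 kt.
buoy 3: 32.8 ft/s = 19.4335 kt.
Spread: 19.4335 − 13.8200 = 5.61 kt.

5.61 kt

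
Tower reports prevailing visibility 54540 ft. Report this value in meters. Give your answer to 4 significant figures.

16620 m

1 ft = 0.3048 m, so 54540 × 0.3048 = 16620 m.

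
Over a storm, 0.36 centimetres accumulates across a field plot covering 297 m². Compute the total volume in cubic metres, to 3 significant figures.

Depth: 0.36 cm × 10 = 3.6 mm.
1 mm over 1 m² is 1 L, so volume = 3.6 × 297 = 1069.2 L = 1.07 m³.

1.07 cubic metres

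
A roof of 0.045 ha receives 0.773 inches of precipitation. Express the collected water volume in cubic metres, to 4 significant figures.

Depth: 0.773 in × 25.4 = 19.6342 mm.
Area: 0.045 ha = 450 m².
1 mm over 1 m² is 1 L, so volume = 19.6342 × 450 = 8835.39 L = 8.835 m³.

8.835 cubic metres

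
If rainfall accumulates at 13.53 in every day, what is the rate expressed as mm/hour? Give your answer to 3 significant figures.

13.53 in/day × 25.4 mm/in × 0.0416667 day/hour = 14.3 mm/hour.

14.3 mm/hour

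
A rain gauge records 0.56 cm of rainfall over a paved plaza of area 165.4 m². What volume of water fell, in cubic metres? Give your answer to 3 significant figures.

Depth: 0.56 cm × 10 = 5.6 mm.
1 mm over 1 m² is 1 L, so volume = 5.6 × 165.4 = 926.24 L = 0.926 m³.

0.926 cubic metres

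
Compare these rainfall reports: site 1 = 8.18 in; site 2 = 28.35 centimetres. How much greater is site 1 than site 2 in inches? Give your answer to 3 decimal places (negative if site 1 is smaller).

-2.981 in

site 2: 28.35 cm = 11.16142 in.
Difference: 8.18000 − 11.16142 = -2.981 in.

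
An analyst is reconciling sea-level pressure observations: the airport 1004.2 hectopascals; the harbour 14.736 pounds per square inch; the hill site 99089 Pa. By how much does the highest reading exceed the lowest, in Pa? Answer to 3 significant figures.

2510 Pa

the airport: 1004.2 hPa = 100420.00 Pa.
the harbour: 14.736 psi = 101601.14 Pa.
Spread: 101601.14 − 99089.00 = 2510 Pa.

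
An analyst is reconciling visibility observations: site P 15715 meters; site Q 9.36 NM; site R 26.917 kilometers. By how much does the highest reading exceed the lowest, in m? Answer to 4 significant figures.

site Q: 9.36 nmi = 17334.72 m.
site R: 26.917 km = 26917.00 m.
Spread: 26917.00 − 15715.00 = 11200 m.

11200 m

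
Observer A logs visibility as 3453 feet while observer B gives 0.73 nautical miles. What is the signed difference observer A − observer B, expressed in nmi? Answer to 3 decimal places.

observer A: 3453 ft = 0.56829 nmi.
Difference: 0.56829 − 0.73000 = -0.162 nmi.

-0.162 nmi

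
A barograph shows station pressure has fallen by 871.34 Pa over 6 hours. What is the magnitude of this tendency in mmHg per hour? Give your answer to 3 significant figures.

871.34 Pa / 6 h × 0.00750062 mmHg/Pa = 1.09 mmHg/h.

1.09 mmHg per hour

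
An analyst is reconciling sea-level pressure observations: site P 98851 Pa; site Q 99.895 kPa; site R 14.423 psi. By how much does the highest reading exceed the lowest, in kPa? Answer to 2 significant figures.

site P: 98851 Pa = 98.851 kPa.
site R: 14.423 psi = 99.443 kPa.
Spread: 99.895 − 98.851 = 1.0 kPa.

1.0 kPa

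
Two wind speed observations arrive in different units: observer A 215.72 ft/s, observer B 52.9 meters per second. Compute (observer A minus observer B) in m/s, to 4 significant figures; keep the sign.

12.85 m/s

observer A: 215.72 ft/s = 65.7515 m/s.
Difference: 65.7515 − 52.9000 = 12.85 m/s.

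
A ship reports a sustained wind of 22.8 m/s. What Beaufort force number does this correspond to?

22.8 m/s lies in the Beaufort 9 band (strong gale, 20.8–24.4 m/s).

Beaufort force 9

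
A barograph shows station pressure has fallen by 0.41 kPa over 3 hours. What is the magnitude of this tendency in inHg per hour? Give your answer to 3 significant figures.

0.41 kPa / 3 h × 0.2953 inHg/kPa = 0.0404 inHg/h.

0.0404 inHg per hour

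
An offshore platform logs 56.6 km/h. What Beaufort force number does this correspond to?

56.6 km/h = 15.7 m/s, which is Beaufort 7 (near gale, 13.9–17.1 m/s).

Beaufort force 7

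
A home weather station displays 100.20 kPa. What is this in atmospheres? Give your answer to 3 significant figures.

1 kPa = 0.00986923 atm, so 100.20 × 0.00986923 = 0.989 atm.

0.989 atm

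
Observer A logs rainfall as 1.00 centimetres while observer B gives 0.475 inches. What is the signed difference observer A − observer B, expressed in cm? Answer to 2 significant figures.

-0.21 cm

observer B: 0.475 in = 1.2065 cm.
Difference: 1.0000 − 1.2065 = -0.21 cm.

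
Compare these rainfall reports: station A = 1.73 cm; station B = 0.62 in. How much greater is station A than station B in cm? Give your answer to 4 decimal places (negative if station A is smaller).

station B: 0.62 in = 1.574800 cm.
Difference: 1.730000 − 1.574800 = 0.1552 cm.

0.1552 cm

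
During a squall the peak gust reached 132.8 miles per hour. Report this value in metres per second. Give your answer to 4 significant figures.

59.37 m/s

1 mph = 0.44704 m/s, so 132.8 × 0.44704 = 59.37 m/s.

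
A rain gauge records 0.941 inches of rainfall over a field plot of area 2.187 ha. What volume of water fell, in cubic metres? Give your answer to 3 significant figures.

523 cubic metres

Depth: 0.941 in × 25.4 = 23.9014 mm.
Area: 2.187 ha = 21870 m².
1 mm over 1 m² is 1 L, so volume = 23.9014 × 21870 = 522723.62 L = 523 m³.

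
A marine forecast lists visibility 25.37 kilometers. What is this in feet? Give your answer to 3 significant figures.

1 km = 3280.84 ft, so 25.37 × 3280.84 = 83200 ft.

83200 ft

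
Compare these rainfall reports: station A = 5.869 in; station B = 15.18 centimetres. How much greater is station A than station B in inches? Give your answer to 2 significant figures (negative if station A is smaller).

-0.11 in

station B: 15.18 cm = 5.9764 in.
Difference: 5.8690 − 5.9764 = -0.11 in.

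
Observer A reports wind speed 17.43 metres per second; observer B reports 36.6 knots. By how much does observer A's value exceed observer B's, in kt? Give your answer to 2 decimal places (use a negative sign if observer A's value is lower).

observer A: 17.43 m/s = 33.8812 kt.
Difference: 33.8812 − 36.6000 = -2.72 kt.

-2.72 kt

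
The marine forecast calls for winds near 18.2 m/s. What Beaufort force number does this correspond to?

18.2 m/s lies in the Beaufort 8 band (gale, 17.2–20.7 m/s).

Beaufort force 8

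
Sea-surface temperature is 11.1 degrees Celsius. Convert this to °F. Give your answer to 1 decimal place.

52.0 °F

°F = °C × 9/5 + 32 = 11.1 × 1.8 + 32 = 52.0 °F.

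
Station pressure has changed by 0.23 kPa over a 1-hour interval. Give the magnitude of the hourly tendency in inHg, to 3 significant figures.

0.0679 inHg per hour

0.23 kPa / 1 h × 0.2953 inHg/kPa = 0.0679 inHg/h.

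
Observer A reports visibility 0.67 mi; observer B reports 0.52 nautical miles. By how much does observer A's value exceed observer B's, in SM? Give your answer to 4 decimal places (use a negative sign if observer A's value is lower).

observer B: 0.52 nmi = 0.598405 SM.
Difference: 0.670000 − 0.598405 = 0.0716 SM.

0.0716 SM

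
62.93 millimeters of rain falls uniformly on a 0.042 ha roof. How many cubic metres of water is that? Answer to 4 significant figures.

Area: 0.042 ha = 420 m².
1 mm over 1 m² is 1 L, so volume = 62.93 × 420 = 26430.6 L = 26.43 m³.

26.43 cubic metres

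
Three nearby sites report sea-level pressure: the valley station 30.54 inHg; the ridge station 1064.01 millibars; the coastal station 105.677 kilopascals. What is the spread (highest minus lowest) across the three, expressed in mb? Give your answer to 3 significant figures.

the valley station: 30.54 inHg = 1034.203 mb.
the coastal station: 105.677 kPa = 1056.770 mb.
Spread: 1064.010 − 1034.203 = 29.8 mb.

29.8 mb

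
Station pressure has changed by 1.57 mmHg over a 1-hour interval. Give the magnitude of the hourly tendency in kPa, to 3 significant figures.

0.209 kPa per hour

1.57 mmHg / 1 h × 0.133322 kPa/mmHg = 0.209 kPa/h.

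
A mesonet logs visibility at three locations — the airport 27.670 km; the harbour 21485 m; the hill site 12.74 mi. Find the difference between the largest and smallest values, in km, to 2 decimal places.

the harbour: 21485 m = 21.4850 km.
the hill site: 12.74 SM = 20.5030 km.
Spread: 27.6700 − 20.5030 = 7.17 km.

7.17 km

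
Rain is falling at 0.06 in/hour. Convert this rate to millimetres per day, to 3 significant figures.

36.6 mm/day

0.06 in/hour × 25.4 mm/in × 24 hour/day = 36.6 mm/day.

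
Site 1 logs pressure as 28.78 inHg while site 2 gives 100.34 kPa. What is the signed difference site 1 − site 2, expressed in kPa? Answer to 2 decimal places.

site 1: 28.78 inHg = 97.4603 kPa.
Difference: 97.4603 − 100.3400 = -2.88 kPa.

-2.88 kPa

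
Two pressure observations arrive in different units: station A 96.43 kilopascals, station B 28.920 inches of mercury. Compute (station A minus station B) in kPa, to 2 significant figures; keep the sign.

station B: 28.920 inHg = 97.934 kPa.
Difference: 96.430 − 97.934 = -1.5 kPa.

-1.5 kPa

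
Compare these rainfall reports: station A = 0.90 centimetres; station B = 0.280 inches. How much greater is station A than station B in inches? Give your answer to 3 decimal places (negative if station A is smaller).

station A: 0.90 cm = 0.35433 in.
Difference: 0.35433 − 0.28000 = 0.074 in.

0.074 in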